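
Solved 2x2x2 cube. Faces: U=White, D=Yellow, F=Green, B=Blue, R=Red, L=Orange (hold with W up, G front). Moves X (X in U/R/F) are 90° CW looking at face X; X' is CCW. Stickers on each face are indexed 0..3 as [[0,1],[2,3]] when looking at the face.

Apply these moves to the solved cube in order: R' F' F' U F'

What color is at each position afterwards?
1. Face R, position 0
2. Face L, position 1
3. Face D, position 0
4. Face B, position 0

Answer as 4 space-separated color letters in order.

After move 1 (R'): R=RRRR U=WBWB F=GWGW D=YGYG B=YBYB
After move 2 (F'): F=WWGG U=WBRR R=GRYR D=OOYG L=OBOW
After move 3 (F'): F=WGWG U=WBGY R=OROR D=BWYG L=OROR
After move 4 (U): U=GWYB F=ORWG R=YBOR B=ORYB L=WGOR
After move 5 (F'): F=RGOW U=GWYO R=WBBR D=GRYG L=WBOY
Query 1: R[0] = W
Query 2: L[1] = B
Query 3: D[0] = G
Query 4: B[0] = O

Answer: W B G O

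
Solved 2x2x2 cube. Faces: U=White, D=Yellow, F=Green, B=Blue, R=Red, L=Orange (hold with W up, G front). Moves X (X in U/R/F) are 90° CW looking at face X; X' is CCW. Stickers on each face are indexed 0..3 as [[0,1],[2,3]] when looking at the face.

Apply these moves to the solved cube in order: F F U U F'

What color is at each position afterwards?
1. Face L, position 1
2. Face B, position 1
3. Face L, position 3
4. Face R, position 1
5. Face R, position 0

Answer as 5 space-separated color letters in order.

Answer: W G W R W

Derivation:
After move 1 (F): F=GGGG U=WWOO R=WRWR D=RRYY L=OYOY
After move 2 (F): F=GGGG U=WWYY R=OROR D=WWYY L=OROR
After move 3 (U): U=YWYW F=ORGG R=BBOR B=ORBB L=GGOR
After move 4 (U): U=YYWW F=BBGG R=OROR B=GGBB L=OROR
After move 5 (F'): F=BGBG U=YYOO R=WRWR D=RRYY L=OWOW
Query 1: L[1] = W
Query 2: B[1] = G
Query 3: L[3] = W
Query 4: R[1] = R
Query 5: R[0] = W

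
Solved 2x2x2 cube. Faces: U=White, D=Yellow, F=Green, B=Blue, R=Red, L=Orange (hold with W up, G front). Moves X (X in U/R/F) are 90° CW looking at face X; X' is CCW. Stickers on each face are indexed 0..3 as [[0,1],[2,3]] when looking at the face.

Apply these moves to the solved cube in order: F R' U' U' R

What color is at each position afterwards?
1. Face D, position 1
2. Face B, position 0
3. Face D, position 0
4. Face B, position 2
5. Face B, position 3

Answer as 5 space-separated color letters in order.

Answer: R W R O B

Derivation:
After move 1 (F): F=GGGG U=WWOO R=WRWR D=RRYY L=OYOY
After move 2 (R'): R=RRWW U=WBOB F=GWGO D=RGYG B=YBRB
After move 3 (U'): U=BBWO F=OYGO R=GWWW B=RRRB L=YBOY
After move 4 (U'): U=BOBW F=YBGO R=OYWW B=GWRB L=RROY
After move 5 (R): R=WOWY U=BBBO F=YGGG D=RRYG B=WWOB
Query 1: D[1] = R
Query 2: B[0] = W
Query 3: D[0] = R
Query 4: B[2] = O
Query 5: B[3] = B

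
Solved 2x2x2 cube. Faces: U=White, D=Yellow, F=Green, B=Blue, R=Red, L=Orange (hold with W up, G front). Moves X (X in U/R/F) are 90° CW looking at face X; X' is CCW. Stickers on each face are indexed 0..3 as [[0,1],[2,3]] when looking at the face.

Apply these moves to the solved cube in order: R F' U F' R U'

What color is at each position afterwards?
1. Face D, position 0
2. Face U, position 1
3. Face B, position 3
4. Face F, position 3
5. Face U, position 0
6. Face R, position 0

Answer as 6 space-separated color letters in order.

After move 1 (R): R=RRRR U=WGWG F=GYGY D=YBYB B=WBWB
After move 2 (F'): F=YYGG U=WGRR R=BRYR D=OOYB L=OGOW
After move 3 (U): U=RWRG F=BRGG R=WBYR B=OGWB L=YYOW
After move 4 (F'): F=RGBG U=RWWY R=OBOR D=YWYB L=YGOR
After move 5 (R): R=OORB U=RGWG F=RWBB D=YWYO B=YGWB
After move 6 (U'): U=GGRW F=YGBB R=RWRB B=OOWB L=YGOR
Query 1: D[0] = Y
Query 2: U[1] = G
Query 3: B[3] = B
Query 4: F[3] = B
Query 5: U[0] = G
Query 6: R[0] = R

Answer: Y G B B G R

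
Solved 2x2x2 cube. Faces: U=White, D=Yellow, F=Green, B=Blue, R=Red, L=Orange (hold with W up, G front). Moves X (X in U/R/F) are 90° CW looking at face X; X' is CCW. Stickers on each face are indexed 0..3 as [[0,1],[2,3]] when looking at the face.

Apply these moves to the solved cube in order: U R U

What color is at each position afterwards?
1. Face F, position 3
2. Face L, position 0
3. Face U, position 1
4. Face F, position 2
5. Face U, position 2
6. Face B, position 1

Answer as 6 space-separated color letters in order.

Answer: Y R W G G G

Derivation:
After move 1 (U): U=WWWW F=RRGG R=BBRR B=OOBB L=GGOO
After move 2 (R): R=RBRB U=WRWG F=RYGY D=YBYO B=WOWB
After move 3 (U): U=WWGR F=RBGY R=WORB B=GGWB L=RYOO
Query 1: F[3] = Y
Query 2: L[0] = R
Query 3: U[1] = W
Query 4: F[2] = G
Query 5: U[2] = G
Query 6: B[1] = G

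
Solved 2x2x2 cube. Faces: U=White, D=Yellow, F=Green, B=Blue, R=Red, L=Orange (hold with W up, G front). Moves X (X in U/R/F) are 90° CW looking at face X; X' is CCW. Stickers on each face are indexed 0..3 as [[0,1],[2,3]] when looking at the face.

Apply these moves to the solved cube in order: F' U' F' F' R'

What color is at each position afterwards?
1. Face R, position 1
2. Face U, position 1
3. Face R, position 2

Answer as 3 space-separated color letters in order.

Answer: R B W

Derivation:
After move 1 (F'): F=GGGG U=WWRR R=YRYR D=OOYY L=OWOW
After move 2 (U'): U=WRWR F=OWGG R=GGYR B=YRBB L=BBOW
After move 3 (F'): F=WGOG U=WRGY R=OGOR D=BWYY L=BROW
After move 4 (F'): F=GGWO U=WROO R=WGBR D=RWYY L=BYOG
After move 5 (R'): R=GRWB U=WBOY F=GRWO D=RGYO B=YRWB
Query 1: R[1] = R
Query 2: U[1] = B
Query 3: R[2] = W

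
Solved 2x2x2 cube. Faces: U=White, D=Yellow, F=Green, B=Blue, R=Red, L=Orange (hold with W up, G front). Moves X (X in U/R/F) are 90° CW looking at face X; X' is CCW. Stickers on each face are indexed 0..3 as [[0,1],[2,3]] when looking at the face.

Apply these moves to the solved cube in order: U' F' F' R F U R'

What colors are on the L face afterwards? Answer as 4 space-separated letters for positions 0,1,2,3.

Answer: O G O B

Derivation:
After move 1 (U'): U=WWWW F=OOGG R=GGRR B=RRBB L=BBOO
After move 2 (F'): F=OGOG U=WWGR R=YGYR D=BOYY L=BWOW
After move 3 (F'): F=GGOO U=WWYY R=OGBR D=WWYY L=BROG
After move 4 (R): R=BORG U=WGYO F=GWOY D=WBYR B=YRWB
After move 5 (F): F=OGYW U=WGGR R=YOOG D=RBYR L=BWOB
After move 6 (U): U=GWRG F=YOYW R=YROG B=BWWB L=OGOB
After move 7 (R'): R=RGYO U=GWRB F=YWYG D=ROYW B=RWBB
Query: L face = OGOB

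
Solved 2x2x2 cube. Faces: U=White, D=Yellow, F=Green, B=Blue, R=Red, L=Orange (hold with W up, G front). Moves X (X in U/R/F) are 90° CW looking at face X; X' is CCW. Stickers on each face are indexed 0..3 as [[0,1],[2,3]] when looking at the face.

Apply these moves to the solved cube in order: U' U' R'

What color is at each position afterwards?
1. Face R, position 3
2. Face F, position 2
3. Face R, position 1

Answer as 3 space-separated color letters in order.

After move 1 (U'): U=WWWW F=OOGG R=GGRR B=RRBB L=BBOO
After move 2 (U'): U=WWWW F=BBGG R=OORR B=GGBB L=RROO
After move 3 (R'): R=OROR U=WBWG F=BWGW D=YBYG B=YGYB
Query 1: R[3] = R
Query 2: F[2] = G
Query 3: R[1] = R

Answer: R G R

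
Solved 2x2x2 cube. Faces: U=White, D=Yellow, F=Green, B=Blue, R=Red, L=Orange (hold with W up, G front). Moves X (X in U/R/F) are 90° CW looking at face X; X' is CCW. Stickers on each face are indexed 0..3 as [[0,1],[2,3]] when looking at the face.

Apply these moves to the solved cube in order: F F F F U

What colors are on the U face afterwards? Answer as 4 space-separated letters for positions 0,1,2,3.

Answer: W W W W

Derivation:
After move 1 (F): F=GGGG U=WWOO R=WRWR D=RRYY L=OYOY
After move 2 (F): F=GGGG U=WWYY R=OROR D=WWYY L=OROR
After move 3 (F): F=GGGG U=WWRR R=YRYR D=OOYY L=OWOW
After move 4 (F): F=GGGG U=WWWW R=RRRR D=YYYY L=OOOO
After move 5 (U): U=WWWW F=RRGG R=BBRR B=OOBB L=GGOO
Query: U face = WWWW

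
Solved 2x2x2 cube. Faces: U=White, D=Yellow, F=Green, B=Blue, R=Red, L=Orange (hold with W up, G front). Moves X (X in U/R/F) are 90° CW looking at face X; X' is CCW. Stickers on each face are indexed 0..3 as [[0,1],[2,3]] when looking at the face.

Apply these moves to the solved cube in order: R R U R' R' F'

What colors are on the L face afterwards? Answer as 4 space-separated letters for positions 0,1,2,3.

Answer: G W O Y

Derivation:
After move 1 (R): R=RRRR U=WGWG F=GYGY D=YBYB B=WBWB
After move 2 (R): R=RRRR U=WYWY F=GBGB D=YWYW B=GBGB
After move 3 (U): U=WWYY F=RRGB R=GBRR B=OOGB L=GBOO
After move 4 (R'): R=BRGR U=WGYO F=RWGY D=YRYB B=WOWB
After move 5 (R'): R=RRBG U=WWYW F=RGGO D=YWYY B=BORB
After move 6 (F'): F=GORG U=WWRB R=WRYG D=BOYY L=GWOY
Query: L face = GWOY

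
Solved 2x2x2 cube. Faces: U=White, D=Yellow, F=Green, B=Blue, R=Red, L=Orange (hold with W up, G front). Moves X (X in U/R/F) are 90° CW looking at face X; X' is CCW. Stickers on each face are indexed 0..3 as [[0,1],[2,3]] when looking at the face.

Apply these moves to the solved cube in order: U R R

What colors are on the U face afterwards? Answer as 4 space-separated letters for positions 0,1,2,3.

After move 1 (U): U=WWWW F=RRGG R=BBRR B=OOBB L=GGOO
After move 2 (R): R=RBRB U=WRWG F=RYGY D=YBYO B=WOWB
After move 3 (R): R=RRBB U=WYWY F=RBGO D=YWYW B=GORB
Query: U face = WYWY

Answer: W Y W Y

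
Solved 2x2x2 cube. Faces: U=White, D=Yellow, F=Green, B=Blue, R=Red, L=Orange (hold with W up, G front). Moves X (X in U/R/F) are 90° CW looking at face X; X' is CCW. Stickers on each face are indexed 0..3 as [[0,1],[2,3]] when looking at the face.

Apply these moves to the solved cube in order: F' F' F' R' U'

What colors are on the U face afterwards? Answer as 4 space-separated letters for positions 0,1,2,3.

Answer: B B W O

Derivation:
After move 1 (F'): F=GGGG U=WWRR R=YRYR D=OOYY L=OWOW
After move 2 (F'): F=GGGG U=WWYY R=OROR D=WWYY L=OROR
After move 3 (F'): F=GGGG U=WWOO R=WRWR D=RRYY L=OYOY
After move 4 (R'): R=RRWW U=WBOB F=GWGO D=RGYG B=YBRB
After move 5 (U'): U=BBWO F=OYGO R=GWWW B=RRRB L=YBOY
Query: U face = BBWO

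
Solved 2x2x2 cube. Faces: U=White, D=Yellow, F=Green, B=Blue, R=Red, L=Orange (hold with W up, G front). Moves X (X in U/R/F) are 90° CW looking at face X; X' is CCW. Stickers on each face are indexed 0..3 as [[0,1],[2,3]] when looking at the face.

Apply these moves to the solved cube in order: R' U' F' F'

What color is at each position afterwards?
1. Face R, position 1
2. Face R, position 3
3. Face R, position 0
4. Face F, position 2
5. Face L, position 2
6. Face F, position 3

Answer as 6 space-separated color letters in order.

After move 1 (R'): R=RRRR U=WBWB F=GWGW D=YGYG B=YBYB
After move 2 (U'): U=BBWW F=OOGW R=GWRR B=RRYB L=YBOO
After move 3 (F'): F=OWOG U=BBGR R=GWYR D=BOYG L=YWOW
After move 4 (F'): F=WGOO U=BBGY R=OWBR D=WWYG L=YROG
Query 1: R[1] = W
Query 2: R[3] = R
Query 3: R[0] = O
Query 4: F[2] = O
Query 5: L[2] = O
Query 6: F[3] = O

Answer: W R O O O O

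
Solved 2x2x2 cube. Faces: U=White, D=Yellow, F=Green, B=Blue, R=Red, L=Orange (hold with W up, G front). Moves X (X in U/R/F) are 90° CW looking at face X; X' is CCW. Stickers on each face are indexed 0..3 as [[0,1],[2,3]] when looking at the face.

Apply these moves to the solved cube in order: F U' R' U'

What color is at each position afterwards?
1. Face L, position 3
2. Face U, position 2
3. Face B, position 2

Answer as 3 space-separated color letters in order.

Answer: Y W R

Derivation:
After move 1 (F): F=GGGG U=WWOO R=WRWR D=RRYY L=OYOY
After move 2 (U'): U=WOWO F=OYGG R=GGWR B=WRBB L=BBOY
After move 3 (R'): R=GRGW U=WBWW F=OOGO D=RYYG B=YRRB
After move 4 (U'): U=BWWW F=BBGO R=OOGW B=GRRB L=YROY
Query 1: L[3] = Y
Query 2: U[2] = W
Query 3: B[2] = R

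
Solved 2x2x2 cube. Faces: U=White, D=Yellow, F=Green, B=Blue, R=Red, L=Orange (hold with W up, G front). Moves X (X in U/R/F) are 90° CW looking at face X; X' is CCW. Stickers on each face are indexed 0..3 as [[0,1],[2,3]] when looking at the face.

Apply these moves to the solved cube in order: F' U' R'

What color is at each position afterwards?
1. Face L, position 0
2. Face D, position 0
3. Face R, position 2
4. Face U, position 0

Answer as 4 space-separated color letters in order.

Answer: B O G W

Derivation:
After move 1 (F'): F=GGGG U=WWRR R=YRYR D=OOYY L=OWOW
After move 2 (U'): U=WRWR F=OWGG R=GGYR B=YRBB L=BBOW
After move 3 (R'): R=GRGY U=WBWY F=ORGR D=OWYG B=YROB
Query 1: L[0] = B
Query 2: D[0] = O
Query 3: R[2] = G
Query 4: U[0] = W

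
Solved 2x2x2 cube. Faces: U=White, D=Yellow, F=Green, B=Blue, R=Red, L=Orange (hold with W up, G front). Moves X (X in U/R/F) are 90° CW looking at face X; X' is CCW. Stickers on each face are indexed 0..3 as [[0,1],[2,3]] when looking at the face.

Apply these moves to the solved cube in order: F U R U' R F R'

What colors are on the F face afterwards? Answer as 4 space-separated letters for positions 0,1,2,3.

Answer: G G O Y

Derivation:
After move 1 (F): F=GGGG U=WWOO R=WRWR D=RRYY L=OYOY
After move 2 (U): U=OWOW F=WRGG R=BBWR B=OYBB L=GGOY
After move 3 (R): R=WBRB U=OROG F=WRGY D=RBYO B=WYWB
After move 4 (U'): U=RGOO F=GGGY R=WRRB B=WBWB L=WYOY
After move 5 (R): R=RWBR U=RGOY F=GBGO D=RWYW B=OBGB
After move 6 (F): F=GGOB U=RGYY R=OWYR D=BRYW L=WROW
After move 7 (R'): R=WROY U=RGYO F=GGOY D=BGYB B=WBRB
Query: F face = GGOY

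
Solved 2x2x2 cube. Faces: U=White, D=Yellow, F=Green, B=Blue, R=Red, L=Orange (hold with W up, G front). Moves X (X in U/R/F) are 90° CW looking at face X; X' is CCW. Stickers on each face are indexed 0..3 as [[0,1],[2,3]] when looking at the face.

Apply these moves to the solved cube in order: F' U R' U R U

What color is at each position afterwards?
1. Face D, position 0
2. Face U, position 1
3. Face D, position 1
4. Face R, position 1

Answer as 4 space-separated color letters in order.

After move 1 (F'): F=GGGG U=WWRR R=YRYR D=OOYY L=OWOW
After move 2 (U): U=RWRW F=YRGG R=BBYR B=OWBB L=GGOW
After move 3 (R'): R=BRBY U=RBRO F=YWGW D=ORYG B=YWOB
After move 4 (U): U=RROB F=BRGW R=YWBY B=GGOB L=YWOW
After move 5 (R): R=BYYW U=RROW F=BRGG D=OOYG B=BGRB
After move 6 (U): U=ORWR F=BYGG R=BGYW B=YWRB L=BROW
Query 1: D[0] = O
Query 2: U[1] = R
Query 3: D[1] = O
Query 4: R[1] = G

Answer: O R O G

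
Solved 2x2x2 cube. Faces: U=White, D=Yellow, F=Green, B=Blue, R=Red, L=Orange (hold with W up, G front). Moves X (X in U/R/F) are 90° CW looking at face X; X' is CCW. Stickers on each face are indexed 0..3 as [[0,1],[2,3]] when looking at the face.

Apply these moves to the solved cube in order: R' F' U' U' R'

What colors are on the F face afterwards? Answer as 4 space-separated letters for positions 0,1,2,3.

After move 1 (R'): R=RRRR U=WBWB F=GWGW D=YGYG B=YBYB
After move 2 (F'): F=WWGG U=WBRR R=GRYR D=OOYG L=OBOW
After move 3 (U'): U=BRWR F=OBGG R=WWYR B=GRYB L=YBOW
After move 4 (U'): U=RRBW F=YBGG R=OBYR B=WWYB L=GROW
After move 5 (R'): R=BROY U=RYBW F=YRGW D=OBYG B=GWOB
Query: F face = YRGW

Answer: Y R G W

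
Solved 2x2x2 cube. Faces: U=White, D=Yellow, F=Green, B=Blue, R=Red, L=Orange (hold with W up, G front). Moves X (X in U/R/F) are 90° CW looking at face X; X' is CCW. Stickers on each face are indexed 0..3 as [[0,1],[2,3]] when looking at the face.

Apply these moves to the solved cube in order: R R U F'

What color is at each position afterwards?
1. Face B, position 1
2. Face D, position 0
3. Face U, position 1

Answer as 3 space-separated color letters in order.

Answer: O B W

Derivation:
After move 1 (R): R=RRRR U=WGWG F=GYGY D=YBYB B=WBWB
After move 2 (R): R=RRRR U=WYWY F=GBGB D=YWYW B=GBGB
After move 3 (U): U=WWYY F=RRGB R=GBRR B=OOGB L=GBOO
After move 4 (F'): F=RBRG U=WWGR R=WBYR D=BOYW L=GYOY
Query 1: B[1] = O
Query 2: D[0] = B
Query 3: U[1] = W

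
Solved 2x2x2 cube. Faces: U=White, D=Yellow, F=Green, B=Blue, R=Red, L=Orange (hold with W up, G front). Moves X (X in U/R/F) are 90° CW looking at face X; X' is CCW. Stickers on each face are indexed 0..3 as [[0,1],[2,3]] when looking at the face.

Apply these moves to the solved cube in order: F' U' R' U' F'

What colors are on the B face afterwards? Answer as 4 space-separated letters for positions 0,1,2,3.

After move 1 (F'): F=GGGG U=WWRR R=YRYR D=OOYY L=OWOW
After move 2 (U'): U=WRWR F=OWGG R=GGYR B=YRBB L=BBOW
After move 3 (R'): R=GRGY U=WBWY F=ORGR D=OWYG B=YROB
After move 4 (U'): U=BYWW F=BBGR R=ORGY B=GROB L=YROW
After move 5 (F'): F=BRBG U=BYOG R=WROY D=RWYG L=YWOW
Query: B face = GROB

Answer: G R O B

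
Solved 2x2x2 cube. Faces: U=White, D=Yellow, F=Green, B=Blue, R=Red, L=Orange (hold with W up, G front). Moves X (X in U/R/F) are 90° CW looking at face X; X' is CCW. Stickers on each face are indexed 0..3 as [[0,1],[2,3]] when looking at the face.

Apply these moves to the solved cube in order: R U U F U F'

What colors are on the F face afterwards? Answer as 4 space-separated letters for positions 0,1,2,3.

Answer: O B G Y

Derivation:
After move 1 (R): R=RRRR U=WGWG F=GYGY D=YBYB B=WBWB
After move 2 (U): U=WWGG F=RRGY R=WBRR B=OOWB L=GYOO
After move 3 (U): U=GWGW F=WBGY R=OORR B=GYWB L=RROO
After move 4 (F): F=GWYB U=GWOR R=GOWR D=ROYB L=RYOB
After move 5 (U): U=OGRW F=GOYB R=GYWR B=RYWB L=GWOB
After move 6 (F'): F=OBGY U=OGGW R=OYRR D=WBYB L=GWOR
Query: F face = OBGY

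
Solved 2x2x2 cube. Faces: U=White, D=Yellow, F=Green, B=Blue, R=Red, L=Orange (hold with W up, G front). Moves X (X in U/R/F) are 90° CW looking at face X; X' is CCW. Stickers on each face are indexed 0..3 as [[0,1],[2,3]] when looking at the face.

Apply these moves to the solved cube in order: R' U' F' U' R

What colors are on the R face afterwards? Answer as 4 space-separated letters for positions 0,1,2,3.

After move 1 (R'): R=RRRR U=WBWB F=GWGW D=YGYG B=YBYB
After move 2 (U'): U=BBWW F=OOGW R=GWRR B=RRYB L=YBOO
After move 3 (F'): F=OWOG U=BBGR R=GWYR D=BOYG L=YWOW
After move 4 (U'): U=BRBG F=YWOG R=OWYR B=GWYB L=RROW
After move 5 (R): R=YORW U=BWBG F=YOOG D=BYYG B=GWRB
Query: R face = YORW

Answer: Y O R W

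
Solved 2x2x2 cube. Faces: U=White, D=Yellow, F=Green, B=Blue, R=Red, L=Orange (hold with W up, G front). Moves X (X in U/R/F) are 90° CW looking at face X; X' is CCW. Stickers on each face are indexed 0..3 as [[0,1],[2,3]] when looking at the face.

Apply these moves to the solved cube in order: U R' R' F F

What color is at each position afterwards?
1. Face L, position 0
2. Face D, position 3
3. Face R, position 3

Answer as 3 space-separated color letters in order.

Answer: G W B

Derivation:
After move 1 (U): U=WWWW F=RRGG R=BBRR B=OOBB L=GGOO
After move 2 (R'): R=BRBR U=WBWO F=RWGW D=YRYG B=YOYB
After move 3 (R'): R=RRBB U=WYWY F=RBGO D=YWYW B=GORB
After move 4 (F): F=GROB U=WYOG R=WRYB D=BRYW L=GYOW
After move 5 (F): F=OGBR U=WYWY R=ORGB D=YWYW L=GBOR
Query 1: L[0] = G
Query 2: D[3] = W
Query 3: R[3] = B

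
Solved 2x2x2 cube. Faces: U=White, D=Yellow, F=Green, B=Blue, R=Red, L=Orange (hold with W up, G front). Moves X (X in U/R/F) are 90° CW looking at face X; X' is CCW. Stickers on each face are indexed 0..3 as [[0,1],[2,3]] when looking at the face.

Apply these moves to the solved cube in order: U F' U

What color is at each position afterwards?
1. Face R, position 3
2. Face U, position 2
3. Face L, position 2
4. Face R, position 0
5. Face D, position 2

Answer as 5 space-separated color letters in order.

Answer: R R O O Y

Derivation:
After move 1 (U): U=WWWW F=RRGG R=BBRR B=OOBB L=GGOO
After move 2 (F'): F=RGRG U=WWBR R=YBYR D=GOYY L=GWOW
After move 3 (U): U=BWRW F=YBRG R=OOYR B=GWBB L=RGOW
Query 1: R[3] = R
Query 2: U[2] = R
Query 3: L[2] = O
Query 4: R[0] = O
Query 5: D[2] = Y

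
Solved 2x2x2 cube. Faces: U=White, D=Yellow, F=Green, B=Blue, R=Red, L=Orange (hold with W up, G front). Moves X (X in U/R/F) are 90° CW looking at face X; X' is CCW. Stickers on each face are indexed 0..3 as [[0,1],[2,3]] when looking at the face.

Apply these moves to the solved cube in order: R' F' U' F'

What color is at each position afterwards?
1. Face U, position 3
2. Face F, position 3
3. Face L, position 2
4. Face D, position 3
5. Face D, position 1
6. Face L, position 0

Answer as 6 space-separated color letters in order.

After move 1 (R'): R=RRRR U=WBWB F=GWGW D=YGYG B=YBYB
After move 2 (F'): F=WWGG U=WBRR R=GRYR D=OOYG L=OBOW
After move 3 (U'): U=BRWR F=OBGG R=WWYR B=GRYB L=YBOW
After move 4 (F'): F=BGOG U=BRWY R=OWOR D=BWYG L=YROW
Query 1: U[3] = Y
Query 2: F[3] = G
Query 3: L[2] = O
Query 4: D[3] = G
Query 5: D[1] = W
Query 6: L[0] = Y

Answer: Y G O G W Y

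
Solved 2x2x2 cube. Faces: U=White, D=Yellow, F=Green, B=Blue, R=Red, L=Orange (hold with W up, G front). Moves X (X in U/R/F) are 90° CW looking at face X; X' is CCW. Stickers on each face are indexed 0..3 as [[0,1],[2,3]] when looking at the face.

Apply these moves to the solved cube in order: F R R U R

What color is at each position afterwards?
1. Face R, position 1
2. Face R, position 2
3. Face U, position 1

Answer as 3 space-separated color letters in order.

Answer: G W W

Derivation:
After move 1 (F): F=GGGG U=WWOO R=WRWR D=RRYY L=OYOY
After move 2 (R): R=WWRR U=WGOG F=GRGY D=RBYB B=OBWB
After move 3 (R): R=RWRW U=WROY F=GBGB D=RWYO B=GBGB
After move 4 (U): U=OWYR F=RWGB R=GBRW B=OYGB L=GBOY
After move 5 (R): R=RGWB U=OWYB F=RWGO D=RGYO B=RYWB
Query 1: R[1] = G
Query 2: R[2] = W
Query 3: U[1] = W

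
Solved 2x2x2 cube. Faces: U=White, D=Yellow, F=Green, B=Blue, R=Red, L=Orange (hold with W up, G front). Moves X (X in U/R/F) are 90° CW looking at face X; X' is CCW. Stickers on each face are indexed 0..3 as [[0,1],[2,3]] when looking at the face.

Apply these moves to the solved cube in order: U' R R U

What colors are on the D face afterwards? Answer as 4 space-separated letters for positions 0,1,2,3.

After move 1 (U'): U=WWWW F=OOGG R=GGRR B=RRBB L=BBOO
After move 2 (R): R=RGRG U=WOWG F=OYGY D=YBYR B=WRWB
After move 3 (R): R=RRGG U=WYWY F=OBGR D=YWYW B=GROB
After move 4 (U): U=WWYY F=RRGR R=GRGG B=BBOB L=OBOO
Query: D face = YWYW

Answer: Y W Y W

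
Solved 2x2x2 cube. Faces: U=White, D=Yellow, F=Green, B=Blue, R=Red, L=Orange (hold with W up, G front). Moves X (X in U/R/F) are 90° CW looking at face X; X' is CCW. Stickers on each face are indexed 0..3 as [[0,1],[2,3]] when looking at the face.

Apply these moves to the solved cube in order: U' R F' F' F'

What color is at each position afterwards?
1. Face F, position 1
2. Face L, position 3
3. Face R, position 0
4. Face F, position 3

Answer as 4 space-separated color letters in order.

After move 1 (U'): U=WWWW F=OOGG R=GGRR B=RRBB L=BBOO
After move 2 (R): R=RGRG U=WOWG F=OYGY D=YBYR B=WRWB
After move 3 (F'): F=YYOG U=WORR R=BGYG D=BOYR L=BGOW
After move 4 (F'): F=YGYO U=WOBY R=OGBG D=GWYR L=BROR
After move 5 (F'): F=GOYY U=WOOB R=WGGG D=RRYR L=BYOB
Query 1: F[1] = O
Query 2: L[3] = B
Query 3: R[0] = W
Query 4: F[3] = Y

Answer: O B W Y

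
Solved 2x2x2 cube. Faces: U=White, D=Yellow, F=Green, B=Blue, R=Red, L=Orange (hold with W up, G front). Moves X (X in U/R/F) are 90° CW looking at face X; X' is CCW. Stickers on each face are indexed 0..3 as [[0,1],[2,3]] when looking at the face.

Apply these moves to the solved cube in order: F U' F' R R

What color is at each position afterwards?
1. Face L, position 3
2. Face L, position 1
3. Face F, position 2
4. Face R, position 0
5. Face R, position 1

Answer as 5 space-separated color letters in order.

After move 1 (F): F=GGGG U=WWOO R=WRWR D=RRYY L=OYOY
After move 2 (U'): U=WOWO F=OYGG R=GGWR B=WRBB L=BBOY
After move 3 (F'): F=YGOG U=WOGW R=RGRR D=BYYY L=BOOW
After move 4 (R): R=RRRG U=WGGG F=YYOY D=BBYW B=WROB
After move 5 (R): R=RRGR U=WYGY F=YBOW D=BOYW B=GRGB
Query 1: L[3] = W
Query 2: L[1] = O
Query 3: F[2] = O
Query 4: R[0] = R
Query 5: R[1] = R

Answer: W O O R R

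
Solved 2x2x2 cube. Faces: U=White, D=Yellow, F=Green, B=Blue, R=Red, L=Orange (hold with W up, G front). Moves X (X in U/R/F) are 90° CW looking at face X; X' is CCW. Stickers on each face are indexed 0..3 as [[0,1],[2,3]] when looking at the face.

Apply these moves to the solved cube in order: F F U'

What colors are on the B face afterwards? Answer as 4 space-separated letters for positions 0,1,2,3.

Answer: O R B B

Derivation:
After move 1 (F): F=GGGG U=WWOO R=WRWR D=RRYY L=OYOY
After move 2 (F): F=GGGG U=WWYY R=OROR D=WWYY L=OROR
After move 3 (U'): U=WYWY F=ORGG R=GGOR B=ORBB L=BBOR
Query: B face = ORBB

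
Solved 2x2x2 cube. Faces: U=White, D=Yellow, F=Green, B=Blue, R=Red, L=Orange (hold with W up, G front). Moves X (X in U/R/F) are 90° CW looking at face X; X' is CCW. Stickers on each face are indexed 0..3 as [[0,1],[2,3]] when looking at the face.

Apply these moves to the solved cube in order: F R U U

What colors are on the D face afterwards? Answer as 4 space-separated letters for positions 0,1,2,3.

After move 1 (F): F=GGGG U=WWOO R=WRWR D=RRYY L=OYOY
After move 2 (R): R=WWRR U=WGOG F=GRGY D=RBYB B=OBWB
After move 3 (U): U=OWGG F=WWGY R=OBRR B=OYWB L=GROY
After move 4 (U): U=GOGW F=OBGY R=OYRR B=GRWB L=WWOY
Query: D face = RBYB

Answer: R B Y B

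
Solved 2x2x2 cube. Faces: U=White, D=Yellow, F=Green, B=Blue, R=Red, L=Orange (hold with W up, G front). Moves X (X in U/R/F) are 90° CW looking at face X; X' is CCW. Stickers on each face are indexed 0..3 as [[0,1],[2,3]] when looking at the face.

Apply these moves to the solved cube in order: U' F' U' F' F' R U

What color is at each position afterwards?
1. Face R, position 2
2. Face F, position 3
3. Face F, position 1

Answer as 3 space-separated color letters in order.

Answer: R Y W

Derivation:
After move 1 (U'): U=WWWW F=OOGG R=GGRR B=RRBB L=BBOO
After move 2 (F'): F=OGOG U=WWGR R=YGYR D=BOYY L=BWOW
After move 3 (U'): U=WRWG F=BWOG R=OGYR B=YGBB L=RROW
After move 4 (F'): F=WGBO U=WROY R=OGBR D=RWYY L=RGOW
After move 5 (F'): F=GOWB U=WROB R=WGRR D=GWYY L=RYOO
After move 6 (R): R=RWRG U=WOOB F=GWWY D=GBYY B=BGRB
After move 7 (U): U=OWBO F=RWWY R=BGRG B=RYRB L=GWOO
Query 1: R[2] = R
Query 2: F[3] = Y
Query 3: F[1] = W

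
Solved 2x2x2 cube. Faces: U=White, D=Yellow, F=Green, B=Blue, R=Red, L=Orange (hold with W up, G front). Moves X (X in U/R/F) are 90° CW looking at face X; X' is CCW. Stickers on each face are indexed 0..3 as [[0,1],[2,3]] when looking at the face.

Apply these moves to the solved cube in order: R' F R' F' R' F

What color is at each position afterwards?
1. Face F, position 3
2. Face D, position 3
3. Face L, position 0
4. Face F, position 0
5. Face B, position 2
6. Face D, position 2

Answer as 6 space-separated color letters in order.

After move 1 (R'): R=RRRR U=WBWB F=GWGW D=YGYG B=YBYB
After move 2 (F): F=GGWW U=WBOO R=WRBR D=RRYG L=OYOG
After move 3 (R'): R=RRWB U=WYOY F=GBWO D=RGYW B=GBRB
After move 4 (F'): F=BOGW U=WYRW R=GRRB D=YGYW L=OYOO
After move 5 (R'): R=RBGR U=WRRG F=BYGW D=YOYW B=WBGB
After move 6 (F): F=GBWY U=WROY R=RBGR D=GRYW L=OYOO
Query 1: F[3] = Y
Query 2: D[3] = W
Query 3: L[0] = O
Query 4: F[0] = G
Query 5: B[2] = G
Query 6: D[2] = Y

Answer: Y W O G G Y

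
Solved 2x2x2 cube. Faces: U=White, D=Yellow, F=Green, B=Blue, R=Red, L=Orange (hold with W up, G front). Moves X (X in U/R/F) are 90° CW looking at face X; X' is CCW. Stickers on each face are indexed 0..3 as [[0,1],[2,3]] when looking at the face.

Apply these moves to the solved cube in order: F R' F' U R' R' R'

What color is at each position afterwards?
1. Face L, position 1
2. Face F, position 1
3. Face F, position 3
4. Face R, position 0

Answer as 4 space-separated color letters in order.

Answer: O Y G R

Derivation:
After move 1 (F): F=GGGG U=WWOO R=WRWR D=RRYY L=OYOY
After move 2 (R'): R=RRWW U=WBOB F=GWGO D=RGYG B=YBRB
After move 3 (F'): F=WOGG U=WBRW R=GRRW D=YYYG L=OBOO
After move 4 (U): U=RWWB F=GRGG R=YBRW B=OBRB L=WOOO
After move 5 (R'): R=BWYR U=RRWO F=GWGB D=YRYG B=GBYB
After move 6 (R'): R=WRBY U=RYWG F=GRGO D=YWYB B=GBRB
After move 7 (R'): R=RYWB U=RRWG F=GYGG D=YRYO B=BBWB
Query 1: L[1] = O
Query 2: F[1] = Y
Query 3: F[3] = G
Query 4: R[0] = R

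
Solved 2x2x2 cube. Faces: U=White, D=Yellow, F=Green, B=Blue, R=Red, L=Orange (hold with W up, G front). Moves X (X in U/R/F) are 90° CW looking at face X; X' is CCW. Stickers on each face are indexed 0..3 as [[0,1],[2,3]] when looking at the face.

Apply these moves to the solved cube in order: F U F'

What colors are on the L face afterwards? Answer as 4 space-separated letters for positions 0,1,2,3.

Answer: G W O O

Derivation:
After move 1 (F): F=GGGG U=WWOO R=WRWR D=RRYY L=OYOY
After move 2 (U): U=OWOW F=WRGG R=BBWR B=OYBB L=GGOY
After move 3 (F'): F=RGWG U=OWBW R=RBRR D=GYYY L=GWOO
Query: L face = GWOO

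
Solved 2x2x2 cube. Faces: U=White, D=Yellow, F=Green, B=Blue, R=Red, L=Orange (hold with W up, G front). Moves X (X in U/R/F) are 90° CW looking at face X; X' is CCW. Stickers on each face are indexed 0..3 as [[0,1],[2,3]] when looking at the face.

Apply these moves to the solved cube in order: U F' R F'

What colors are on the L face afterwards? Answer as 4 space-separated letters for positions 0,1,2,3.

Answer: G G O B

Derivation:
After move 1 (U): U=WWWW F=RRGG R=BBRR B=OOBB L=GGOO
After move 2 (F'): F=RGRG U=WWBR R=YBYR D=GOYY L=GWOW
After move 3 (R): R=YYRB U=WGBG F=RORY D=GBYO B=ROWB
After move 4 (F'): F=OYRR U=WGYR R=BYGB D=WWYO L=GGOB
Query: L face = GGOB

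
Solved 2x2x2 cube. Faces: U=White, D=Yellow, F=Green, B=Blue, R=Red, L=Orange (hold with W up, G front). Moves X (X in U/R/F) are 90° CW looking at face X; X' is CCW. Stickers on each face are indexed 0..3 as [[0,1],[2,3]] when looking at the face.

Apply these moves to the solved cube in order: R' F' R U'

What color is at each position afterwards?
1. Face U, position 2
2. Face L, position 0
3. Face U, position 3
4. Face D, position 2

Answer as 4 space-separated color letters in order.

Answer: W R R Y

Derivation:
After move 1 (R'): R=RRRR U=WBWB F=GWGW D=YGYG B=YBYB
After move 2 (F'): F=WWGG U=WBRR R=GRYR D=OOYG L=OBOW
After move 3 (R): R=YGRR U=WWRG F=WOGG D=OYYY B=RBBB
After move 4 (U'): U=WGWR F=OBGG R=WORR B=YGBB L=RBOW
Query 1: U[2] = W
Query 2: L[0] = R
Query 3: U[3] = R
Query 4: D[2] = Y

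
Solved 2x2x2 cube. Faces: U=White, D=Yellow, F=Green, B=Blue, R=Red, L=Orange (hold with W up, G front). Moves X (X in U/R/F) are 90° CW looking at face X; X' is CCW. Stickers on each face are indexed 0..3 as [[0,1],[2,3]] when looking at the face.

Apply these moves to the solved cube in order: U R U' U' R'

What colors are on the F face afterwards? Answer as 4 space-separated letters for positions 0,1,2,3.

Answer: W W G W

Derivation:
After move 1 (U): U=WWWW F=RRGG R=BBRR B=OOBB L=GGOO
After move 2 (R): R=RBRB U=WRWG F=RYGY D=YBYO B=WOWB
After move 3 (U'): U=RGWW F=GGGY R=RYRB B=RBWB L=WOOO
After move 4 (U'): U=GWRW F=WOGY R=GGRB B=RYWB L=RBOO
After move 5 (R'): R=GBGR U=GWRR F=WWGW D=YOYY B=OYBB
Query: F face = WWGW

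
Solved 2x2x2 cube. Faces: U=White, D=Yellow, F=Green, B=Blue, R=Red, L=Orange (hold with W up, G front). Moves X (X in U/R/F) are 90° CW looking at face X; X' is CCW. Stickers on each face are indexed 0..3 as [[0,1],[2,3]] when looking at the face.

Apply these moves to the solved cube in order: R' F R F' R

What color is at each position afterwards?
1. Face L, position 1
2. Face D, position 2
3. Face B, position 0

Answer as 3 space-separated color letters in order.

After move 1 (R'): R=RRRR U=WBWB F=GWGW D=YGYG B=YBYB
After move 2 (F): F=GGWW U=WBOO R=WRBR D=RRYG L=OYOG
After move 3 (R): R=BWRR U=WGOW F=GRWG D=RYYY B=OBBB
After move 4 (F'): F=RGGW U=WGBR R=YWRR D=YGYY L=OWOO
After move 5 (R): R=RYRW U=WGBW F=RGGY D=YBYO B=RBGB
Query 1: L[1] = W
Query 2: D[2] = Y
Query 3: B[0] = R

Answer: W Y R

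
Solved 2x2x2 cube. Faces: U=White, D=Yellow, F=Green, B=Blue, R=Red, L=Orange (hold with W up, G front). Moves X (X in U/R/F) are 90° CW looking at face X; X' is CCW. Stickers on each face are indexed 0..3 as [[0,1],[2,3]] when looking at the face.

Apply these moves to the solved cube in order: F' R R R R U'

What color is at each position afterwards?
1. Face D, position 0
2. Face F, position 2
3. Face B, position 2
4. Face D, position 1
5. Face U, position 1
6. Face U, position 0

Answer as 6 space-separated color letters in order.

Answer: O G B O R W

Derivation:
After move 1 (F'): F=GGGG U=WWRR R=YRYR D=OOYY L=OWOW
After move 2 (R): R=YYRR U=WGRG F=GOGY D=OBYB B=RBWB
After move 3 (R): R=RYRY U=WORY F=GBGB D=OWYR B=GBGB
After move 4 (R): R=RRYY U=WBRB F=GWGR D=OGYG B=YBOB
After move 5 (R): R=YRYR U=WWRR F=GGGG D=OOYY B=BBBB
After move 6 (U'): U=WRWR F=OWGG R=GGYR B=YRBB L=BBOW
Query 1: D[0] = O
Query 2: F[2] = G
Query 3: B[2] = B
Query 4: D[1] = O
Query 5: U[1] = R
Query 6: U[0] = W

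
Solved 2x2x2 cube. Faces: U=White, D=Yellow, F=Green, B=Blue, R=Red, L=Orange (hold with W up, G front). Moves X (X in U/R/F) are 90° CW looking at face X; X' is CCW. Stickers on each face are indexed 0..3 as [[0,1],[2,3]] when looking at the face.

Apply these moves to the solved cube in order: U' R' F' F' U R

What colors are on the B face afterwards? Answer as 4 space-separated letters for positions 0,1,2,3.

Answer: B G W B

Derivation:
After move 1 (U'): U=WWWW F=OOGG R=GGRR B=RRBB L=BBOO
After move 2 (R'): R=GRGR U=WBWR F=OWGW D=YOYG B=YRYB
After move 3 (F'): F=WWOG U=WBGG R=ORYR D=BOYG L=BROW
After move 4 (F'): F=WGWO U=WBOY R=ORBR D=RWYG L=BGOG
After move 5 (U): U=OWYB F=ORWO R=YRBR B=BGYB L=WGOG
After move 6 (R): R=BYRR U=ORYO F=OWWG D=RYYB B=BGWB
Query: B face = BGWB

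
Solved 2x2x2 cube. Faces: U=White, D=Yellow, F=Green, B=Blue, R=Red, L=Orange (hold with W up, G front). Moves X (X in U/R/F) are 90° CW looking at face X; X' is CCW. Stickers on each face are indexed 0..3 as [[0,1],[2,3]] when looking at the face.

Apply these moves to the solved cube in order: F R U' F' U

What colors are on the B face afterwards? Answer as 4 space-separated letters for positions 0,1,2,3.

After move 1 (F): F=GGGG U=WWOO R=WRWR D=RRYY L=OYOY
After move 2 (R): R=WWRR U=WGOG F=GRGY D=RBYB B=OBWB
After move 3 (U'): U=GGWO F=OYGY R=GRRR B=WWWB L=OBOY
After move 4 (F'): F=YYOG U=GGGR R=BRRR D=BYYB L=OOOW
After move 5 (U): U=GGRG F=BROG R=WWRR B=OOWB L=YYOW
Query: B face = OOWB

Answer: O O W B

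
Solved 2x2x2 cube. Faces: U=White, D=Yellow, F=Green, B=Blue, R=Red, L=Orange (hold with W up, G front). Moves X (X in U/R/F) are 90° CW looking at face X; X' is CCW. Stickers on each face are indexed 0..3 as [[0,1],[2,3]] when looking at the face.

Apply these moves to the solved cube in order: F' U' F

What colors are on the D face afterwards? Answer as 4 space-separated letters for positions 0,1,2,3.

Answer: Y G Y Y

Derivation:
After move 1 (F'): F=GGGG U=WWRR R=YRYR D=OOYY L=OWOW
After move 2 (U'): U=WRWR F=OWGG R=GGYR B=YRBB L=BBOW
After move 3 (F): F=GOGW U=WRWB R=WGRR D=YGYY L=BOOO
Query: D face = YGYY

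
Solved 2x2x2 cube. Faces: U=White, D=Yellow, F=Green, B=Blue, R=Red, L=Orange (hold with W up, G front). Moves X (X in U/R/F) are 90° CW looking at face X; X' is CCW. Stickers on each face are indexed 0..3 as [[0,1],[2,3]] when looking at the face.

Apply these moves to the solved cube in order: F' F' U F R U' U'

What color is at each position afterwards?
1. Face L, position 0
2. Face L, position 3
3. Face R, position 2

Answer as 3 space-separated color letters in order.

After move 1 (F'): F=GGGG U=WWRR R=YRYR D=OOYY L=OWOW
After move 2 (F'): F=GGGG U=WWYY R=OROR D=WWYY L=OROR
After move 3 (U): U=YWYW F=ORGG R=BBOR B=ORBB L=GGOR
After move 4 (F): F=GOGR U=YWRG R=YBWR D=OBYY L=GWOW
After move 5 (R): R=WYRB U=YORR F=GBGY D=OBYO B=GRWB
After move 6 (U'): U=ORYR F=GWGY R=GBRB B=WYWB L=GROW
After move 7 (U'): U=RROY F=GRGY R=GWRB B=GBWB L=WYOW
Query 1: L[0] = W
Query 2: L[3] = W
Query 3: R[2] = R

Answer: W W R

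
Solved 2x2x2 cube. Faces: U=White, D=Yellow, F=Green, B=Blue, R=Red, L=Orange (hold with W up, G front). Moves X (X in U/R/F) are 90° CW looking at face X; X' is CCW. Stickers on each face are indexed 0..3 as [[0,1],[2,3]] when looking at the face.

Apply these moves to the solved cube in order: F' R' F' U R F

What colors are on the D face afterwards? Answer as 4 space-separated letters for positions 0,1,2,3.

Answer: Y O Y O

Derivation:
After move 1 (F'): F=GGGG U=WWRR R=YRYR D=OOYY L=OWOW
After move 2 (R'): R=RRYY U=WBRB F=GWGR D=OGYG B=YBOB
After move 3 (F'): F=WRGG U=WBRY R=GROY D=WWYG L=OBOR
After move 4 (U): U=RWYB F=GRGG R=YBOY B=OBOB L=WROR
After move 5 (R): R=OYYB U=RRYG F=GWGG D=WOYO B=BBWB
After move 6 (F): F=GGGW U=RRRR R=YYGB D=YOYO L=WWOO
Query: D face = YOYO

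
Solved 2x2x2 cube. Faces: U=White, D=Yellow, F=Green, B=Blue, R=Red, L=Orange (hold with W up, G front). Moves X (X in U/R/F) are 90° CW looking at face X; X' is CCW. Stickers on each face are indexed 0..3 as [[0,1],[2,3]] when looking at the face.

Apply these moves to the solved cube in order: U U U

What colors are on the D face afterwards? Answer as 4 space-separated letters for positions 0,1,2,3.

Answer: Y Y Y Y

Derivation:
After move 1 (U): U=WWWW F=RRGG R=BBRR B=OOBB L=GGOO
After move 2 (U): U=WWWW F=BBGG R=OORR B=GGBB L=RROO
After move 3 (U): U=WWWW F=OOGG R=GGRR B=RRBB L=BBOO
Query: D face = YYYY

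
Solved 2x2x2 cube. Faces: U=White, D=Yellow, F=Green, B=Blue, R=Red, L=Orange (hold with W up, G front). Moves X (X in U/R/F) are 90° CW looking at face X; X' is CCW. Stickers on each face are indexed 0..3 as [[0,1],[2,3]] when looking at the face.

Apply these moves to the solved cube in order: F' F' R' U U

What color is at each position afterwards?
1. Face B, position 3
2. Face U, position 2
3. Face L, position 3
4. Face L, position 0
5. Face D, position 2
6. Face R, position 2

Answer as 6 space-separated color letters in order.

After move 1 (F'): F=GGGG U=WWRR R=YRYR D=OOYY L=OWOW
After move 2 (F'): F=GGGG U=WWYY R=OROR D=WWYY L=OROR
After move 3 (R'): R=RROO U=WBYB F=GWGY D=WGYG B=YBWB
After move 4 (U): U=YWBB F=RRGY R=YBOO B=ORWB L=GWOR
After move 5 (U): U=BYBW F=YBGY R=OROO B=GWWB L=RROR
Query 1: B[3] = B
Query 2: U[2] = B
Query 3: L[3] = R
Query 4: L[0] = R
Query 5: D[2] = Y
Query 6: R[2] = O

Answer: B B R R Y O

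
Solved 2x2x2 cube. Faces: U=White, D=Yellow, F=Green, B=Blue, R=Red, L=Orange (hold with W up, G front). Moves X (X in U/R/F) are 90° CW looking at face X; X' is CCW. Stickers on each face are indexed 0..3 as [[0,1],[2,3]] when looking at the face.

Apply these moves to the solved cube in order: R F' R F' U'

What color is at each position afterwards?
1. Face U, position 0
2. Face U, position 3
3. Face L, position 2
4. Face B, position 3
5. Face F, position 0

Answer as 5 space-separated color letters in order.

After move 1 (R): R=RRRR U=WGWG F=GYGY D=YBYB B=WBWB
After move 2 (F'): F=YYGG U=WGRR R=BRYR D=OOYB L=OGOW
After move 3 (R): R=YBRR U=WYRG F=YOGB D=OWYW B=RBGB
After move 4 (F'): F=OBYG U=WYYR R=WBOR D=GWYW L=OGOR
After move 5 (U'): U=YRWY F=OGYG R=OBOR B=WBGB L=RBOR
Query 1: U[0] = Y
Query 2: U[3] = Y
Query 3: L[2] = O
Query 4: B[3] = B
Query 5: F[0] = O

Answer: Y Y O B O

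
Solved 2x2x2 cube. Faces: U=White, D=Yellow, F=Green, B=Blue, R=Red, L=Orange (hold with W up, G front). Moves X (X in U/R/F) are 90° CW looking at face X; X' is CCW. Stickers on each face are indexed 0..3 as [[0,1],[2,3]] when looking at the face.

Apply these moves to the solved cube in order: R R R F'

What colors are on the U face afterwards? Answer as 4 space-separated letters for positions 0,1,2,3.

After move 1 (R): R=RRRR U=WGWG F=GYGY D=YBYB B=WBWB
After move 2 (R): R=RRRR U=WYWY F=GBGB D=YWYW B=GBGB
After move 3 (R): R=RRRR U=WBWB F=GWGW D=YGYG B=YBYB
After move 4 (F'): F=WWGG U=WBRR R=GRYR D=OOYG L=OBOW
Query: U face = WBRR

Answer: W B R R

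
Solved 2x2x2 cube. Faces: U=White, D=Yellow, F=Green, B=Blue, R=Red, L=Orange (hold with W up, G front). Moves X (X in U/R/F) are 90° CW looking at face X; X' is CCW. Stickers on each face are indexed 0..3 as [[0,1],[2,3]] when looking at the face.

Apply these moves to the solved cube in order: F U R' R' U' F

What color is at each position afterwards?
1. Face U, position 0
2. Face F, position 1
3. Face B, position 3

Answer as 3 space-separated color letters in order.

After move 1 (F): F=GGGG U=WWOO R=WRWR D=RRYY L=OYOY
After move 2 (U): U=OWOW F=WRGG R=BBWR B=OYBB L=GGOY
After move 3 (R'): R=BRBW U=OBOO F=WWGW D=RRYG B=YYRB
After move 4 (R'): R=RWBB U=OROY F=WBGO D=RWYW B=GYRB
After move 5 (U'): U=RYOO F=GGGO R=WBBB B=RWRB L=GYOY
After move 6 (F): F=GGOG U=RYYY R=OBOB D=BWYW L=GROW
Query 1: U[0] = R
Query 2: F[1] = G
Query 3: B[3] = B

Answer: R G B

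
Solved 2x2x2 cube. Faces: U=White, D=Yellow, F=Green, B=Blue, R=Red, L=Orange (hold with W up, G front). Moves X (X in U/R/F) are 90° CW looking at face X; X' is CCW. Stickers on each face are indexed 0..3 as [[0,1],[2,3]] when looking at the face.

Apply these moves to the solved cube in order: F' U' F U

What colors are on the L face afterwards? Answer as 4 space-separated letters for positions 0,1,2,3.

After move 1 (F'): F=GGGG U=WWRR R=YRYR D=OOYY L=OWOW
After move 2 (U'): U=WRWR F=OWGG R=GGYR B=YRBB L=BBOW
After move 3 (F): F=GOGW U=WRWB R=WGRR D=YGYY L=BOOO
After move 4 (U): U=WWBR F=WGGW R=YRRR B=BOBB L=GOOO
Query: L face = GOOO

Answer: G O O O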